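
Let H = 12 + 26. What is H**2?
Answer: 1444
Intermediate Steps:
H = 38
H**2 = 38**2 = 1444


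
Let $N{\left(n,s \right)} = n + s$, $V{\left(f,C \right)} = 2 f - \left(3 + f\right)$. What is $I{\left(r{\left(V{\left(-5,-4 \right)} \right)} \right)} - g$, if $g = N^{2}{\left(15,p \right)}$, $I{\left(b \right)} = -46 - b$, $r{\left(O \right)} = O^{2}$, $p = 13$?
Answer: $-894$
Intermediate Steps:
$V{\left(f,C \right)} = -3 + f$
$g = 784$ ($g = \left(15 + 13\right)^{2} = 28^{2} = 784$)
$I{\left(r{\left(V{\left(-5,-4 \right)} \right)} \right)} - g = \left(-46 - \left(-3 - 5\right)^{2}\right) - 784 = \left(-46 - \left(-8\right)^{2}\right) - 784 = \left(-46 - 64\right) - 784 = -110 - 784 = -894$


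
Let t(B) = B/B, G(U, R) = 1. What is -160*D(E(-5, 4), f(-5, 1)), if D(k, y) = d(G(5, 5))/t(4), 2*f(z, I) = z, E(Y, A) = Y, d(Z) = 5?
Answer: -800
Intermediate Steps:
t(B) = 1
f(z, I) = z/2
D(k, y) = 5 (D(k, y) = 5/1 = 5*1 = 5)
-160*D(E(-5, 4), f(-5, 1)) = -160*5 = -800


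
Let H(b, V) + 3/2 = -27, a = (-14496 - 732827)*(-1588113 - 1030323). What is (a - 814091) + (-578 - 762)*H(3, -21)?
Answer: 1956816670927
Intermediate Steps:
a = 1956817446828 (a = -747323*(-2618436) = 1956817446828)
H(b, V) = -57/2 (H(b, V) = -3/2 - 27 = -57/2)
(a - 814091) + (-578 - 762)*H(3, -21) = (1956817446828 - 814091) + (-578 - 762)*(-57/2) = 1956816632737 - 1340*(-57/2) = 1956816632737 + 38190 = 1956816670927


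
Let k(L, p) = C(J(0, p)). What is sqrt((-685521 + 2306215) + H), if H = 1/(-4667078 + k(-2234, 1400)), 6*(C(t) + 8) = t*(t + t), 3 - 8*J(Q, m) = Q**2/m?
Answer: sqrt(144594765372625333314630)/298693501 ≈ 1273.1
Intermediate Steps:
J(Q, m) = 3/8 - Q**2/(8*m)
C(t) = -8 + t**2/3 (C(t) = -8 + (t*(t + t))/6 = -8 + (t*(2*t))/6 = -8 + (2*t**2)/6 = -8 + t**2/3)
k(L, p) = -509/64 (k(L, p) = -8 + ((-1*0**2 + 3*p)/(8*p))**2/3 = -8 + ((-1*0 + 3*p)/(8*p))**2/3 = -8 + ((0 + 3*p)/(8*p))**2/3 = -8 + ((3*p)/(8*p))**2/3 = -8 + (3/8)**2/3 = -8 + (1/3)*(9/64) = -8 + 3/64 = -509/64)
H = -64/298693501 (H = 1/(-4667078 - 509/64) = 1/(-298693501/64) = -64/298693501 ≈ -2.1427e-7)
sqrt((-685521 + 2306215) + H) = sqrt((-685521 + 2306215) - 64/298693501) = sqrt(1620694 - 64/298693501) = sqrt(484090764909630/298693501) = sqrt(144594765372625333314630)/298693501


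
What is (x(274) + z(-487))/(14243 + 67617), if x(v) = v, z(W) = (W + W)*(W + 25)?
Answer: 225131/40930 ≈ 5.5004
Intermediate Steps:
z(W) = 2*W*(25 + W) (z(W) = (2*W)*(25 + W) = 2*W*(25 + W))
(x(274) + z(-487))/(14243 + 67617) = (274 + 2*(-487)*(25 - 487))/(14243 + 67617) = (274 + 2*(-487)*(-462))/81860 = (274 + 449988)*(1/81860) = 450262*(1/81860) = 225131/40930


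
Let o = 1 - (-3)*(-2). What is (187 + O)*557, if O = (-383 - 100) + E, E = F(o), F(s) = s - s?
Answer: -164872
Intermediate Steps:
o = -5 (o = 1 - 1*6 = 1 - 6 = -5)
F(s) = 0
E = 0
O = -483 (O = (-383 - 100) + 0 = -483 + 0 = -483)
(187 + O)*557 = (187 - 483)*557 = -296*557 = -164872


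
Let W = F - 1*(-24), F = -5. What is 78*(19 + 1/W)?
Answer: 28236/19 ≈ 1486.1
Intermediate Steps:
W = 19 (W = -5 - 1*(-24) = -5 + 24 = 19)
78*(19 + 1/W) = 78*(19 + 1/19) = 78*(362/19) = 28236/19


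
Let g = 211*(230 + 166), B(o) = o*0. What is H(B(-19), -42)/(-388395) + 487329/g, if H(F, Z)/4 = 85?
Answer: 4205505287/721171836 ≈ 5.8315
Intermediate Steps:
B(o) = 0
H(F, Z) = 340 (H(F, Z) = 4*85 = 340)
g = 83556 (g = 211*396 = 83556)
H(B(-19), -42)/(-388395) + 487329/g = 340/(-388395) + 487329/83556 = 340*(-1/388395) + 487329*(1/83556) = -68/77679 + 162443/27852 = 4205505287/721171836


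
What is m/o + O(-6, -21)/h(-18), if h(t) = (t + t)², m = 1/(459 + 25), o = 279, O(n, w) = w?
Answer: -26245/1620432 ≈ -0.016196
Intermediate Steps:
m = 1/484 ≈ 0.0020661
h(t) = 4*t² (h(t) = (2*t)² = 4*t²)
m/o + O(-6, -21)/h(-18) = (1/484)/279 - 21/(4*(-18)²) = (1/484)*(1/279) - 21/(4*324) = 1/135036 - 21/1296 = 1/135036 - 21*1/1296 = 1/135036 - 7/432 = -26245/1620432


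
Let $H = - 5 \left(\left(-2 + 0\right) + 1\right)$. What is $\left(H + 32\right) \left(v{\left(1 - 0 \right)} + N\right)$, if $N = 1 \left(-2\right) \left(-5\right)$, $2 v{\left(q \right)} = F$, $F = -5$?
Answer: $\frac{555}{2} \approx 277.5$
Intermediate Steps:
$v{\left(q \right)} = - \frac{5}{2}$ ($v{\left(q \right)} = \frac{1}{2} \left(-5\right) = - \frac{5}{2}$)
$N = 10$ ($N = \left(-2\right) \left(-5\right) = 10$)
$H = 5$ ($H = - 5 \left(-2 + 1\right) = - 5 \left(-1\right) = \left(-1\right) \left(-5\right) = 5$)
$\left(H + 32\right) \left(v{\left(1 - 0 \right)} + N\right) = \left(5 + 32\right) \left(- \frac{5}{2} + 10\right) = 37 \cdot \frac{15}{2} = \frac{555}{2}$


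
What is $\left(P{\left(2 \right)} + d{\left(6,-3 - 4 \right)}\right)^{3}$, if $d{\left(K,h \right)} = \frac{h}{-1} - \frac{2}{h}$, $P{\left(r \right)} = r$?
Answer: $\frac{274625}{343} \approx 800.66$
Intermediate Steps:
$d{\left(K,h \right)} = - h - \frac{2}{h}$ ($d{\left(K,h \right)} = h \left(-1\right) - \frac{2}{h} = - h - \frac{2}{h}$)
$\left(P{\left(2 \right)} + d{\left(6,-3 - 4 \right)}\right)^{3} = \left(2 - \left(-7 + \frac{2}{-3 - 4}\right)\right)^{3} = \left(2 - \left(-7 + \frac{2}{-7}\right)\right)^{3} = \left(2 + \left(7 - - \frac{2}{7}\right)\right)^{3} = \left(2 + \left(7 + \frac{2}{7}\right)\right)^{3} = \left(2 + \frac{51}{7}\right)^{3} = \left(\frac{65}{7}\right)^{3} = \frac{274625}{343}$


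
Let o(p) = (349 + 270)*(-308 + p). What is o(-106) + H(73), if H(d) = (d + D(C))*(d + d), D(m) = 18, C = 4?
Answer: -242980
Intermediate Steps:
H(d) = 2*d*(18 + d) (H(d) = (d + 18)*(d + d) = (18 + d)*(2*d) = 2*d*(18 + d))
o(p) = -190652 + 619*p (o(p) = 619*(-308 + p) = -190652 + 619*p)
o(-106) + H(73) = (-190652 + 619*(-106)) + 2*73*(18 + 73) = (-190652 - 65614) + 2*73*91 = -256266 + 13286 = -242980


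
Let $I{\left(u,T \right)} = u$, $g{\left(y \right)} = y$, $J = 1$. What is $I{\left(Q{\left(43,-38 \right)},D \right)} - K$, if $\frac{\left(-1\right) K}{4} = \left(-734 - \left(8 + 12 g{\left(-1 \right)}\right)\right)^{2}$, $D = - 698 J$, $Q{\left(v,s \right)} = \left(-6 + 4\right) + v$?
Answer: $2131641$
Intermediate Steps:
$Q{\left(v,s \right)} = -2 + v$
$D = -698$ ($D = \left(-698\right) 1 = -698$)
$K = -2131600$ ($K = - 4 \left(-734 - -4\right)^{2} = - 4 \left(-734 + \left(12 - 8\right)\right)^{2} = - 4 \left(-734 + 4\right)^{2} = - 4 \left(-730\right)^{2} = \left(-4\right) 532900 = -2131600$)
$I{\left(Q{\left(43,-38 \right)},D \right)} - K = \left(-2 + 43\right) - -2131600 = 41 + 2131600 = 2131641$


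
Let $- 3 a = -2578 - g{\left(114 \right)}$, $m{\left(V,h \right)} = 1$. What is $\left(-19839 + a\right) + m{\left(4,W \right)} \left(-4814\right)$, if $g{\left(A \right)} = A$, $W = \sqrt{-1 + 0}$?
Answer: $- \frac{71267}{3} \approx -23756.0$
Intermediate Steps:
$W = i$ ($W = \sqrt{-1} = i \approx 1.0 i$)
$a = \frac{2692}{3}$ ($a = - \frac{-2578 - 114}{3} = \left(- \frac{1}{3}\right) \left(-2692\right) = \frac{2692}{3} \approx 897.33$)
$\left(-19839 + a\right) + m{\left(4,W \right)} \left(-4814\right) = \left(-19839 + \frac{2692}{3}\right) + 1 \left(-4814\right) = - \frac{56825}{3} - 4814 = - \frac{71267}{3}$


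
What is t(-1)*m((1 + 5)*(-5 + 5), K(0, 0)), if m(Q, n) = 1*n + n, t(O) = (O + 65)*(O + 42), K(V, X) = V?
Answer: 0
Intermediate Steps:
t(O) = (42 + O)*(65 + O) (t(O) = (65 + O)*(42 + O) = (42 + O)*(65 + O))
m(Q, n) = 2*n (m(Q, n) = n + n = 2*n)
t(-1)*m((1 + 5)*(-5 + 5), K(0, 0)) = (2730 + (-1)² + 107*(-1))*(2*0) = (2730 + 1 - 107)*0 = 2624*0 = 0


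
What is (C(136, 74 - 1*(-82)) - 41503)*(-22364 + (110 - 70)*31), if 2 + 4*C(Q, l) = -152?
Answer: 877522646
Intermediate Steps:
C(Q, l) = -77/2 (C(Q, l) = -1/2 + (1/4)*(-152) = -1/2 - 38 = -77/2)
(C(136, 74 - 1*(-82)) - 41503)*(-22364 + (110 - 70)*31) = (-77/2 - 41503)*(-22364 + (110 - 70)*31) = -83083*(-22364 + 40*31)/2 = -83083*(-22364 + 1240)/2 = -83083/2*(-21124) = 877522646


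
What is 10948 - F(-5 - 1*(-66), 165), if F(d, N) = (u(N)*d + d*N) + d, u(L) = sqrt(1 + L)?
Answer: 822 - 61*sqrt(166) ≈ 36.070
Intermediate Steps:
F(d, N) = d + N*d + d*sqrt(1 + N) (F(d, N) = (sqrt(1 + N)*d + d*N) + d = (d*sqrt(1 + N) + N*d) + d = (N*d + d*sqrt(1 + N)) + d = d + N*d + d*sqrt(1 + N))
10948 - F(-5 - 1*(-66), 165) = 10948 - (-5 - 1*(-66))*(1 + 165 + sqrt(1 + 165)) = 10948 - (-5 + 66)*(1 + 165 + sqrt(166)) = 10948 - 61*(166 + sqrt(166)) = 10948 - (10126 + 61*sqrt(166)) = 10948 + (-10126 - 61*sqrt(166)) = 822 - 61*sqrt(166)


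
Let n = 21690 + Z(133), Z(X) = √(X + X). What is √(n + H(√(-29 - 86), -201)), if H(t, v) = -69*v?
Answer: √(35559 + √266) ≈ 188.61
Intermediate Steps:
Z(X) = √2*√X (Z(X) = √(2*X) = √2*√X)
n = 21690 + √266 (n = 21690 + √2*√133 = 21690 + √266 ≈ 21706.)
√(n + H(√(-29 - 86), -201)) = √((21690 + √266) - 69*(-201)) = √((21690 + √266) + 13869) = √(35559 + √266)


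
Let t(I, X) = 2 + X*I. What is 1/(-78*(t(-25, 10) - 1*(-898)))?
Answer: -1/50700 ≈ -1.9724e-5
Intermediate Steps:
t(I, X) = 2 + I*X
1/(-78*(t(-25, 10) - 1*(-898))) = 1/(-78*((2 - 25*10) - 1*(-898))) = 1/(-78*((2 - 250) + 898)) = 1/(-78*(-248 + 898)) = 1/(-78*650) = 1/(-50700) = -1/50700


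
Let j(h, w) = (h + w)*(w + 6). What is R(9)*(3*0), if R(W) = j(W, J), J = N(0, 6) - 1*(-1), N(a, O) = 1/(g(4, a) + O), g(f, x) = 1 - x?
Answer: 0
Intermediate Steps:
N(a, O) = 1/(1 + O - a) (N(a, O) = 1/((1 - a) + O) = 1/(1 + O - a))
J = 8/7 (J = 1/(1 + 6 - 1*0) - 1*(-1) = 1/(1 + 6 + 0) + 1 = 1/7 + 1 = 8/7 ≈ 1.1429)
j(h, w) = (6 + w)*(h + w) (j(h, w) = (h + w)*(6 + w) = (6 + w)*(h + w))
R(W) = 400/49 + 50*W/7 (R(W) = (8/7)**2 + 6*W + 6*(8/7) + W*(8/7) = 64/49 + 6*W + 48/7 + 8*W/7 = 400/49 + 50*W/7)
R(9)*(3*0) = (400/49 + (50/7)*9)*(3*0) = (400/49 + 450/7)*0 = (3550/49)*0 = 0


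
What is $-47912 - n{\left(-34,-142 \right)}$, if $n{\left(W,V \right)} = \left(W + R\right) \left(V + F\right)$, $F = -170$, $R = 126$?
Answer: $-19208$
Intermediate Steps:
$n{\left(W,V \right)} = \left(-170 + V\right) \left(126 + W\right)$ ($n{\left(W,V \right)} = \left(W + 126\right) \left(V - 170\right) = \left(126 + W\right) \left(-170 + V\right) = \left(-170 + V\right) \left(126 + W\right)$)
$-47912 - n{\left(-34,-142 \right)} = -47912 - \left(-21420 - -5780 + 126 \left(-142\right) - -4828\right) = -47912 - \left(-21420 + 5780 - 17892 + 4828\right) = -47912 - -28704 = -47912 + 28704 = -19208$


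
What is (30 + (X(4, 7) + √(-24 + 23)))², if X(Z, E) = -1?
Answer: (29 + I)² ≈ 840.0 + 58.0*I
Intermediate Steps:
(30 + (X(4, 7) + √(-24 + 23)))² = (30 + (-1 + √(-24 + 23)))² = (30 + (-1 + √(-1)))² = (30 + (-1 + I))² = (29 + I)²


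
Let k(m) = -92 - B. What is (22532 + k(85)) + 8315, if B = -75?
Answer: 30830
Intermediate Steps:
k(m) = -17 (k(m) = -92 - 1*(-75) = -92 + 75 = -17)
(22532 + k(85)) + 8315 = (22532 - 17) + 8315 = 22515 + 8315 = 30830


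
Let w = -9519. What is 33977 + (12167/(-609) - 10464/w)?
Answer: 65619212090/1932357 ≈ 33958.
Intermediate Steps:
33977 + (12167/(-609) - 10464/w) = 33977 + (12167/(-609) - 10464/(-9519)) = 33977 + (12167*(-1/609) - 10464*(-1/9519)) = 33977 + (-12167/609 + 3488/3173) = 33977 - 36481699/1932357 = 65619212090/1932357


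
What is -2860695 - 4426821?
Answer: -7287516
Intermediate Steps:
-2860695 - 4426821 = -7287516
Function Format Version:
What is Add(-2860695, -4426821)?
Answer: -7287516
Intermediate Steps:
Add(-2860695, -4426821) = -7287516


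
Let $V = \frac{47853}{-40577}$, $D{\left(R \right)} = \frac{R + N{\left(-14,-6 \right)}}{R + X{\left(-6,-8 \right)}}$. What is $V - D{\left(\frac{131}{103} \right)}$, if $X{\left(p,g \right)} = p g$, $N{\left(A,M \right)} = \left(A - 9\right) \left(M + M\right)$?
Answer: $- \frac{1401692518}{205928275} \approx -6.8067$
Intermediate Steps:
$N{\left(A,M \right)} = 2 M \left(-9 + A\right)$ ($N{\left(A,M \right)} = \left(-9 + A\right) 2 M = 2 M \left(-9 + A\right)$)
$X{\left(p,g \right)} = g p$
$D{\left(R \right)} = \frac{276 + R}{48 + R}$ ($D{\left(R \right)} = \frac{R + 2 \left(-6\right) \left(-9 - 14\right)}{R - -48} = \frac{R + 2 \left(-6\right) \left(-23\right)}{R + 48} = \frac{R + 276}{48 + R} = \frac{276 + R}{48 + R}$)
$V = - \frac{47853}{40577}$ ($V = 47853 \left(- \frac{1}{40577}\right) = - \frac{47853}{40577} \approx -1.1793$)
$V - D{\left(\frac{131}{103} \right)} = - \frac{47853}{40577} - \frac{276 + \frac{131}{103}}{48 + \frac{131}{103}} = - \frac{47853}{40577} - \frac{1}{\frac{5075}{103}} \cdot \frac{28559}{103} = - \frac{47853}{40577} - \frac{103}{5075} \cdot \frac{28559}{103} = - \frac{47853}{40577} - \frac{28559}{5075} = - \frac{1401692518}{205928275}$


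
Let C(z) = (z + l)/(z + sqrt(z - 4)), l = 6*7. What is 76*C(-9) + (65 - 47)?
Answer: 6*(-391*I + 3*sqrt(13))/(sqrt(13) + 9*I) ≈ -222.13 - 96.199*I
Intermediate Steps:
l = 42
C(z) = (42 + z)/(z + sqrt(-4 + z)) (C(z) = (z + 42)/(z + sqrt(z - 4)) = (42 + z)/(z + sqrt(-4 + z)))
76*C(-9) + (65 - 47) = 76*((42 - 9)/(-9 + sqrt(-4 - 9))) + (65 - 47) = 76*(33/(-9 + sqrt(-13))) + 18 = 76*(33/(-9 + I*sqrt(13))) + 18 = 2508/(-9 + I*sqrt(13)) + 18 = 18 + 2508/(-9 + I*sqrt(13))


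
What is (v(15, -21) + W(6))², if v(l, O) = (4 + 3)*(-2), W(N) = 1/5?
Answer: 4761/25 ≈ 190.44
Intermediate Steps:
W(N) = ⅕
v(l, O) = -14 (v(l, O) = 7*(-2) = -14)
(v(15, -21) + W(6))² = (-14 + ⅕)² = (-69/5)² = 4761/25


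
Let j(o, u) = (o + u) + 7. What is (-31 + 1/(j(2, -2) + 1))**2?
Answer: 61009/64 ≈ 953.27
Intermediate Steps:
j(o, u) = 7 + o + u
(-31 + 1/(j(2, -2) + 1))**2 = (-31 + 1/((7 + 2 - 2) + 1))**2 = (-31 + 1/(7 + 1))**2 = (-31 + 1/8)**2 = (-247/8)**2 = 61009/64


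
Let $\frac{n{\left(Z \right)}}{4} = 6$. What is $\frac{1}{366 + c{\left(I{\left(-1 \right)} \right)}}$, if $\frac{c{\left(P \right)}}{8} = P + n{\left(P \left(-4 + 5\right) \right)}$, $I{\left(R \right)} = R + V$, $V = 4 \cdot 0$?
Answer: $\frac{1}{550} \approx 0.0018182$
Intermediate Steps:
$V = 0$
$n{\left(Z \right)} = 24$ ($n{\left(Z \right)} = 4 \cdot 6 = 24$)
$I{\left(R \right)} = R$ ($I{\left(R \right)} = R + 0 = R$)
$c{\left(P \right)} = 192 + 8 P$ ($c{\left(P \right)} = 8 \left(P + 24\right) = 8 \left(24 + P\right) = 192 + 8 P$)
$\frac{1}{366 + c{\left(I{\left(-1 \right)} \right)}} = \frac{1}{366 + \left(192 + 8 \left(-1\right)\right)} = \frac{1}{366 + \left(192 - 8\right)} = \frac{1}{366 + 184} = \frac{1}{550}$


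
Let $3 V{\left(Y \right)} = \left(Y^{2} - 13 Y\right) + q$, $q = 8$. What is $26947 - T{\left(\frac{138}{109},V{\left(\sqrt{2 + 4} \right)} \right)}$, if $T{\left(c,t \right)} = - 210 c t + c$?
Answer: $\frac{3072325}{109} - \frac{125580 \sqrt{6}}{109} \approx 25364.0$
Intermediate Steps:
$V{\left(Y \right)} = \frac{8}{3} - \frac{13 Y}{3} + \frac{Y^{2}}{3}$ ($V{\left(Y \right)} = \frac{\left(Y^{2} - 13 Y\right) + 8}{3} = \frac{8 + Y^{2} - 13 Y}{3} = \frac{8}{3} - \frac{13 Y}{3} + \frac{Y^{2}}{3}$)
$T{\left(c,t \right)} = c - 210 c t$ ($T{\left(c,t \right)} = - 210 c t + c = c - 210 c t$)
$26947 - T{\left(\frac{138}{109},V{\left(\sqrt{2 + 4} \right)} \right)} = 26947 - \frac{138}{109} \left(1 - 210 \left(\frac{8}{3} - \frac{13 \sqrt{2 + 4}}{3} + \frac{\left(\sqrt{2 + 4}\right)^{2}}{3}\right)\right) = 26947 - 138 \cdot \frac{1}{109} \left(1 - 210 \left(\frac{8}{3} - \frac{13 \sqrt{6}}{3} + \frac{\left(\sqrt{6}\right)^{2}}{3}\right)\right) = 26947 - \frac{138 \left(1 - 210 \left(\frac{8}{3} - \frac{13 \sqrt{6}}{3} + \frac{1}{3} \cdot 6\right)\right)}{109} = 26947 - \frac{138 \left(1 - 210 \left(\frac{8}{3} - \frac{13 \sqrt{6}}{3} + 2\right)\right)}{109} = 26947 - \frac{138 \left(1 - 210 \left(\frac{14}{3} - \frac{13 \sqrt{6}}{3}\right)\right)}{109} = 26947 - \frac{138 \left(1 - \left(980 - 910 \sqrt{6}\right)\right)}{109} = 26947 - \frac{138 \left(-979 + 910 \sqrt{6}\right)}{109} = 26947 - \left(- \frac{135102}{109} + \frac{125580 \sqrt{6}}{109}\right) = 26947 + \left(\frac{135102}{109} - \frac{125580 \sqrt{6}}{109}\right) = \frac{3072325}{109} - \frac{125580 \sqrt{6}}{109}$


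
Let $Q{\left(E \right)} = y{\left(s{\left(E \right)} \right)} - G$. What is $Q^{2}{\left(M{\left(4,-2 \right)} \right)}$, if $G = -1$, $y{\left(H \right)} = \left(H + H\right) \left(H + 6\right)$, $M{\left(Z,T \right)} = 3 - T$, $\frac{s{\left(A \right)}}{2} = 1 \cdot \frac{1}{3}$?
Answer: $\frac{7921}{81} \approx 97.79$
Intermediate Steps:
$s{\left(A \right)} = \frac{2}{3}$ ($s{\left(A \right)} = 2 \cdot 1 \cdot \frac{1}{3} = 2 \cdot \frac{1}{3} = \frac{2}{3}$)
$y{\left(H \right)} = 2 H \left(6 + H\right)$
$Q{\left(E \right)} = \frac{89}{9}$ ($Q{\left(E \right)} = 2 \cdot \frac{2}{3} \left(6 + \frac{2}{3}\right) - -1 = 2 \cdot \frac{2}{3} \cdot \frac{20}{3} + 1 = \frac{80}{9} + 1 = \frac{89}{9}$)
$Q^{2}{\left(M{\left(4,-2 \right)} \right)} = \left(\frac{89}{9}\right)^{2} = \frac{7921}{81}$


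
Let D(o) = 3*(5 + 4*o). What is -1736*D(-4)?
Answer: 57288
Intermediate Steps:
D(o) = 15 + 12*o
-1736*D(-4) = -1736*(15 + 12*(-4)) = -1736*(15 - 48) = -1736*(-33) = 57288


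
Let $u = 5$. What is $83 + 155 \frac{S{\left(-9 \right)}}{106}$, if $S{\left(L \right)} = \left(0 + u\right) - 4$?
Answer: $\frac{8953}{106} \approx 84.462$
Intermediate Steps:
$S{\left(L \right)} = 1$ ($S{\left(L \right)} = \left(0 + 5\right) - 4 = 5 - 4 = 1$)
$83 + 155 \frac{S{\left(-9 \right)}}{106} = 83 + 155 \cdot 1 \cdot \frac{1}{106} = 83 + 155 \cdot \frac{1}{106} = 83 + \frac{155}{106} = \frac{8953}{106}$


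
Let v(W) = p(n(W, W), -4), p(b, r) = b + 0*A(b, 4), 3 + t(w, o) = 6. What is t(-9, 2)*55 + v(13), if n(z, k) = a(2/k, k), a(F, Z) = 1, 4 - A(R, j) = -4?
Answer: 166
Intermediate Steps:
A(R, j) = 8 (A(R, j) = 4 - 1*(-4) = 4 + 4 = 8)
t(w, o) = 3 (t(w, o) = -3 + 6 = 3)
n(z, k) = 1
p(b, r) = b (p(b, r) = b + 0*8 = b + 0 = b)
v(W) = 1
t(-9, 2)*55 + v(13) = 3*55 + 1 = 165 + 1 = 166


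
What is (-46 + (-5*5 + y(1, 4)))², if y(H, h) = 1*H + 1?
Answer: 4761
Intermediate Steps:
y(H, h) = 1 + H (y(H, h) = H + 1 = 1 + H)
(-46 + (-5*5 + y(1, 4)))² = (-46 + (-5*5 + (1 + 1)))² = (-46 + (-25 + 2))² = (-46 - 23)² = (-69)² = 4761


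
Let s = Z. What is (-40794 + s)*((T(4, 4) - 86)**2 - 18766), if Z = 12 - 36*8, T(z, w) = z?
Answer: 494564940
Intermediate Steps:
Z = -276 (Z = 12 - 288 = -276)
s = -276
(-40794 + s)*((T(4, 4) - 86)**2 - 18766) = (-40794 - 276)*((4 - 86)**2 - 18766) = -41070*((-82)**2 - 18766) = -41070*(6724 - 18766) = -41070*(-12042) = 494564940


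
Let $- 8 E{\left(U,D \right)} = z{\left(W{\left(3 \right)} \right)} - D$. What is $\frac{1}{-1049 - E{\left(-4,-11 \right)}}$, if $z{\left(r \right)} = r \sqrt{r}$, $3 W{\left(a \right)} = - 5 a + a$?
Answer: $- \frac{67048}{70241225} + \frac{64 i}{70241225} \approx -0.00095454 + 9.1115 \cdot 10^{-7} i$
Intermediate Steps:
$W{\left(a \right)} = - \frac{4 a}{3}$ ($W{\left(a \right)} = \frac{- 5 a + a}{3} = \frac{\left(-4\right) a}{3} = - \frac{4 a}{3}$)
$z{\left(r \right)} = r^{\frac{3}{2}}$
$E{\left(U,D \right)} = i + \frac{D}{8}$ ($E{\left(U,D \right)} = - \frac{\left(\left(- \frac{4}{3}\right) 3\right)^{\frac{3}{2}} - D}{8} = - \frac{\left(-4\right)^{\frac{3}{2}} - D}{8} = - \frac{- 8 i - D}{8} = - \frac{- D - 8 i}{8} = i + \frac{D}{8}$)
$\frac{1}{-1049 - E{\left(-4,-11 \right)}} = \frac{1}{-1049 - \left(i + \frac{1}{8} \left(-11\right)\right)} = \frac{1}{-1049 - \left(i - \frac{11}{8}\right)} = \frac{1}{-1049 - \left(- \frac{11}{8} + i\right)} = \frac{1}{-1049 + \left(\frac{11}{8} - i\right)} = \frac{1}{- \frac{8381}{8} - i} = \frac{64 \left(- \frac{8381}{8} + i\right)}{70241225}$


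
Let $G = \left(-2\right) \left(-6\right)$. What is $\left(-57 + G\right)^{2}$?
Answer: $2025$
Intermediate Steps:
$G = 12$
$\left(-57 + G\right)^{2} = \left(-57 + 12\right)^{2} = \left(-45\right)^{2} = 2025$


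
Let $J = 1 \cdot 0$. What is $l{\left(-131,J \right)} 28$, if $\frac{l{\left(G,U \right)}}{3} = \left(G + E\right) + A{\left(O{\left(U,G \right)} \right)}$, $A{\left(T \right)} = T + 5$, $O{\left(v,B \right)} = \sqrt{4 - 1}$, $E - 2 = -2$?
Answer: $-10584 + 84 \sqrt{3} \approx -10439.0$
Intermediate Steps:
$E = 0$ ($E = 2 - 2 = 0$)
$J = 0$
$O{\left(v,B \right)} = \sqrt{3}$
$A{\left(T \right)} = 5 + T$
$l{\left(G,U \right)} = 15 + 3 G + 3 \sqrt{3}$ ($l{\left(G,U \right)} = 3 \left(\left(G + 0\right) + \left(5 + \sqrt{3}\right)\right) = 3 \left(G + \left(5 + \sqrt{3}\right)\right) = 3 \left(5 + G + \sqrt{3}\right) = 15 + 3 G + 3 \sqrt{3}$)
$l{\left(-131,J \right)} 28 = \left(15 + 3 \left(-131\right) + 3 \sqrt{3}\right) 28 = \left(15 - 393 + 3 \sqrt{3}\right) 28 = \left(-378 + 3 \sqrt{3}\right) 28 = -10584 + 84 \sqrt{3}$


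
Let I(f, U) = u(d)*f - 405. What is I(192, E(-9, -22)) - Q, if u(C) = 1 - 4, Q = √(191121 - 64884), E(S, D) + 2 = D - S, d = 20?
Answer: -981 - √126237 ≈ -1336.3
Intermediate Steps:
E(S, D) = -2 + D - S (E(S, D) = -2 + (D - S) = -2 + D - S)
Q = √126237 ≈ 355.30
u(C) = -3
I(f, U) = -405 - 3*f (I(f, U) = -3*f - 405 = -405 - 3*f)
I(192, E(-9, -22)) - Q = (-405 - 3*192) - √126237 = (-405 - 576) - √126237 = -981 - √126237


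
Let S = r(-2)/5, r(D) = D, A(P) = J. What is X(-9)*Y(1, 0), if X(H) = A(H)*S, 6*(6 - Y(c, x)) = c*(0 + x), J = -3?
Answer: 36/5 ≈ 7.2000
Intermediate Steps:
A(P) = -3
S = -⅖ (S = -2/5 = -2*⅕ = -⅖ ≈ -0.40000)
Y(c, x) = 6 - c*x/6 (Y(c, x) = 6 - c*(0 + x)/6 = 6 - c*x/6)
X(H) = 6/5 (X(H) = -3*(-⅖) = 6/5)
X(-9)*Y(1, 0) = 6*(6 - ⅙*1*0)/5 = 6*(6 + 0)/5 = (6/5)*6 = 36/5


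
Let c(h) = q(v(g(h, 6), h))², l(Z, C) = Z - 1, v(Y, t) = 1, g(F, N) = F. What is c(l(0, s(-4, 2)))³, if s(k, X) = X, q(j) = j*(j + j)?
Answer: 64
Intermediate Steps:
q(j) = 2*j² (q(j) = j*(2*j) = 2*j²)
l(Z, C) = -1 + Z
c(h) = 4 (c(h) = (2*1²)² = (2*1)² = 2² = 4)
c(l(0, s(-4, 2)))³ = 4³ = 64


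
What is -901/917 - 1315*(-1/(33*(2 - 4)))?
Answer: -1265321/60522 ≈ -20.907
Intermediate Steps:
-901/917 - 1315*(-1/(33*(2 - 4))) = -901*1/917 - 1315/((-33*(-2))) = -901/917 - 1315/66 = -1265321/60522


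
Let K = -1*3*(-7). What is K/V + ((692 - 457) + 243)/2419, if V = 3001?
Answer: 1485277/7259419 ≈ 0.20460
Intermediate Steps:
K = 21 (K = -3*(-7) = 21)
K/V + ((692 - 457) + 243)/2419 = 21/3001 + ((692 - 457) + 243)/2419 = 21*(1/3001) + (235 + 243)*(1/2419) = 21/3001 + 478*(1/2419) = 21/3001 + 478/2419 = 1485277/7259419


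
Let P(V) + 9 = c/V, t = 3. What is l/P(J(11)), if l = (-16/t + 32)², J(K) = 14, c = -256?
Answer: -44800/1719 ≈ -26.062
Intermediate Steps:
l = 6400/9 (l = (-16/3 + 32)² = (80/3)² = 6400/9 ≈ 711.11)
P(V) = -9 - 256/V
l/P(J(11)) = 6400/(9*(-9 - 256/14)) = 6400/(9*(-9 - 256*1/14)) = 6400/(9*(-9 - 128/7)) = 6400/(9*(-191/7)) = (6400/9)*(-7/191) = -44800/1719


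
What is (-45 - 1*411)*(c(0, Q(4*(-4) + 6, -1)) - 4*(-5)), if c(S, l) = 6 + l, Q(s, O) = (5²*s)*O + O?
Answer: -125400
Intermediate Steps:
Q(s, O) = O + 25*O*s (Q(s, O) = (25*s)*O + O = 25*O*s + O = O + 25*O*s)
(-45 - 1*411)*(c(0, Q(4*(-4) + 6, -1)) - 4*(-5)) = (-45 - 1*411)*((6 - (1 + 25*(4*(-4) + 6))) - 4*(-5)) = (-45 - 411)*((6 - (1 + 25*(-16 + 6))) + 20) = -456*((6 - (1 + 25*(-10))) + 20) = -456*((6 - (1 - 250)) + 20) = -456*((6 - 1*(-249)) + 20) = -456*((6 + 249) + 20) = -456*(255 + 20) = -456*275 = -125400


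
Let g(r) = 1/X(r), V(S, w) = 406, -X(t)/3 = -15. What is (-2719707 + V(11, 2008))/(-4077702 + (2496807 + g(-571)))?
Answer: 122368545/71140274 ≈ 1.7201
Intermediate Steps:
X(t) = 45 (X(t) = -3*(-15) = 45)
g(r) = 1/45
(-2719707 + V(11, 2008))/(-4077702 + (2496807 + g(-571))) = (-2719707 + 406)/(-4077702 + (2496807 + 1/45)) = -2719301/(-4077702 + 112356316/45) = -2719301/(-71140274/45) = -2719301*(-45/71140274) = 122368545/71140274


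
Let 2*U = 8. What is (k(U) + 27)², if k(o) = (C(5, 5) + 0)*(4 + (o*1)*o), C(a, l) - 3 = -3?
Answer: 729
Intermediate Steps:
U = 4 (U = (½)*8 = 4)
C(a, l) = 0 (C(a, l) = 3 - 3 = 0)
k(o) = 0 (k(o) = (0 + 0)*(4 + (o*1)*o) = 0*(4 + o*o) = 0*(4 + o²) = 0)
(k(U) + 27)² = (0 + 27)² = 27² = 729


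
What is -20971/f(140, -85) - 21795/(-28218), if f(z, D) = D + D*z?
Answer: 284324251/112730910 ≈ 2.5221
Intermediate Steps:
-20971/f(140, -85) - 21795/(-28218) = -20971*(-1/(85*(1 + 140))) - 21795/(-28218) = -20971/((-85*141)) - 21795*(-1/28218) = -20971/(-11985) + 7265/9406 = -20971*(-1/11985) + 7265/9406 = 20971/11985 + 7265/9406 = 284324251/112730910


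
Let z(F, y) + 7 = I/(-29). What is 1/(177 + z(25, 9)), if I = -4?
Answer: 29/4934 ≈ 0.0058776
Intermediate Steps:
z(F, y) = -199/29 (z(F, y) = -7 - 4/(-29) = -7 - 4*(-1/29) = -7 + 4/29 = -199/29)
1/(177 + z(25, 9)) = 1/(177 - 199/29) = 1/(4934/29) = 29/4934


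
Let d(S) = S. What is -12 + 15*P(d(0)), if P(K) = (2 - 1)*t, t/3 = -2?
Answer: -102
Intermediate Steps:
t = -6 (t = 3*(-2) = -6)
P(K) = -6 (P(K) = (2 - 1)*(-6) = 1*(-6) = -6)
-12 + 15*P(d(0)) = -12 + 15*(-6) = -12 - 90 = -102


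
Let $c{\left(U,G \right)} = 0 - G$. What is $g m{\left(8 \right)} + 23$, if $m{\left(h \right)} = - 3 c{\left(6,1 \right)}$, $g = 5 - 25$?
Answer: $-37$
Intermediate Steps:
$c{\left(U,G \right)} = - G$
$g = -20$
$m{\left(h \right)} = 3$ ($m{\left(h \right)} = - 3 \left(\left(-1\right) 1\right) = \left(-3\right) \left(-1\right) = 3$)
$g m{\left(8 \right)} + 23 = \left(-20\right) 3 + 23 = -60 + 23 = -37$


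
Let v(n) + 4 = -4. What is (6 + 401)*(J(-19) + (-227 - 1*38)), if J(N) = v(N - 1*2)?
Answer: -111111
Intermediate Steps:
v(n) = -8 (v(n) = -4 - 4 = -8)
J(N) = -8
(6 + 401)*(J(-19) + (-227 - 1*38)) = (6 + 401)*(-8 + (-227 - 1*38)) = 407*(-8 + (-227 - 38)) = 407*(-8 - 265) = 407*(-273) = -111111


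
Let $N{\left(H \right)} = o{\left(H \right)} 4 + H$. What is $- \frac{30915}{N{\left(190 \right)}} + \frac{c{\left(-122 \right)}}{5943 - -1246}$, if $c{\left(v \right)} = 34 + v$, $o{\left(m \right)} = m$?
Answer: $- \frac{44466307}{1365910} \approx -32.554$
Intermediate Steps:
$N{\left(H \right)} = 5 H$ ($N{\left(H \right)} = H 4 + H = 4 H + H = 5 H$)
$- \frac{30915}{N{\left(190 \right)}} + \frac{c{\left(-122 \right)}}{5943 - -1246} = - \frac{30915}{5 \cdot 190} + \frac{34 - 122}{5943 - -1246} = - \frac{30915}{950} - \frac{88}{5943 + 1246} = \left(-30915\right) \frac{1}{950} - \frac{88}{7189} = - \frac{6183}{190} - \frac{88}{7189} = - \frac{44466307}{1365910}$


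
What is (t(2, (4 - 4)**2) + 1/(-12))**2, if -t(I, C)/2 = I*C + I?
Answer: 2401/144 ≈ 16.674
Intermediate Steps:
t(I, C) = -2*I - 2*C*I (t(I, C) = -2*(I*C + I) = -2*(C*I + I) = -2*(I + C*I) = -2*I - 2*C*I)
(t(2, (4 - 4)**2) + 1/(-12))**2 = (-2*2*(1 + (4 - 4)**2) + 1/(-12))**2 = (-2*2*(1 + 0**2) - 1/12)**2 = (-2*2*(1 + 0) - 1/12)**2 = (-2*2*1 - 1/12)**2 = (-4 - 1/12)**2 = (-49/12)**2 = 2401/144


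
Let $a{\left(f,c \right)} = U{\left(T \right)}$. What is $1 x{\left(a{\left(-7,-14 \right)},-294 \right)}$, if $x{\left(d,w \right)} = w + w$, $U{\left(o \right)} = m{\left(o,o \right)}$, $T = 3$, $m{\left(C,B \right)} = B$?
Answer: $-588$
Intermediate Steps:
$U{\left(o \right)} = o$
$a{\left(f,c \right)} = 3$
$x{\left(d,w \right)} = 2 w$
$1 x{\left(a{\left(-7,-14 \right)},-294 \right)} = 1 \cdot 2 \left(-294\right) = 1 \left(-588\right) = -588$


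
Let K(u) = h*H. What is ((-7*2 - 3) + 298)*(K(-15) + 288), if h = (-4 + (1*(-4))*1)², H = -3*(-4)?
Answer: 296736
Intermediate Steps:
H = 12
h = 64 (h = (-4 - 4*1)² = (-4 - 4)² = (-8)² = 64)
K(u) = 768 (K(u) = 64*12 = 768)
((-7*2 - 3) + 298)*(K(-15) + 288) = ((-7*2 - 3) + 298)*(768 + 288) = ((-14 - 3) + 298)*1056 = (-17 + 298)*1056 = 281*1056 = 296736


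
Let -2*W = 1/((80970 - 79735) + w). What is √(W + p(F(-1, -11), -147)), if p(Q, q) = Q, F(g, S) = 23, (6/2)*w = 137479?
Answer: √7163390483/17648 ≈ 4.7958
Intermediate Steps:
w = 137479/3 (w = (⅓)*137479 = 137479/3 ≈ 45826.)
W = -3/282368 (W = -1/(2*((80970 - 79735) + 137479/3)) = -1/(2*(1235 + 137479/3)) = -1/(2*141184/3) = -½*3/141184 = -3/282368 ≈ -1.0624e-5)
√(W + p(F(-1, -11), -147)) = √(-3/282368 + 23) = √(6494461/282368) = √7163390483/17648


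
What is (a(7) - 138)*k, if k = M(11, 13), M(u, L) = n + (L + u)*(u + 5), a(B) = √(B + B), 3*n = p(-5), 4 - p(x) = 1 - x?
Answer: -52900 + 1150*√14/3 ≈ -51466.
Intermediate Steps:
p(x) = 3 + x (p(x) = 4 - (1 - x) = 4 + (-1 + x) = 3 + x)
n = -⅔ (n = (3 - 5)/3 = (⅓)*(-2) = -⅔ ≈ -0.66667)
a(B) = √2*√B (a(B) = √(2*B) = √2*√B)
M(u, L) = -⅔ + (5 + u)*(L + u) (M(u, L) = -⅔ + (L + u)*(u + 5) = -⅔ + (L + u)*(5 + u) = -⅔ + (5 + u)*(L + u))
k = 1150/3 (k = -⅔ + 11² + 5*13 + 5*11 + 13*11 = -⅔ + 121 + 65 + 55 + 143 = 1150/3 ≈ 383.33)
(a(7) - 138)*k = (√2*√7 - 138)*(1150/3) = (√14 - 138)*(1150/3) = (-138 + √14)*(1150/3) = -52900 + 1150*√14/3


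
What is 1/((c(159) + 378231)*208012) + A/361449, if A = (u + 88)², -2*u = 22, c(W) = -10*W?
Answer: 4692045770983/286040689923492 ≈ 0.016403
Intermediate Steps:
u = -11 (u = -½*22 = -11)
A = 5929 (A = (-11 + 88)² = 77² = 5929)
1/((c(159) + 378231)*208012) + A/361449 = 1/((-10*159 + 378231)*208012) + 5929/361449 = (1/208012)/(-1590 + 378231) + 5929*(1/361449) = (1/208012)/376641 + 539/32859 = (1/376641)*(1/208012) + 539/32859 = 1/78345847692 + 539/32859 = 4692045770983/286040689923492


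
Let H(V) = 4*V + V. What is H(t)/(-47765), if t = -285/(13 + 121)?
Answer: 285/1280102 ≈ 0.00022264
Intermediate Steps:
t = -285/134 ≈ -2.1269
H(V) = 5*V
H(t)/(-47765) = (5*(-285/134))/(-47765) = -1425/134*(-1/47765) = 285/1280102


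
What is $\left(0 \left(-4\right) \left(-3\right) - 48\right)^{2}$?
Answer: $2304$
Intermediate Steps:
$\left(0 \left(-4\right) \left(-3\right) - 48\right)^{2} = \left(0 \left(-3\right) - 48\right)^{2} = \left(0 - 48\right)^{2} = \left(-48\right)^{2} = 2304$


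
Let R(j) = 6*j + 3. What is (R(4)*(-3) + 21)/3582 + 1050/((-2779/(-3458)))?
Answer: 309659930/237009 ≈ 1306.5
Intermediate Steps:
R(j) = 3 + 6*j
(R(4)*(-3) + 21)/3582 + 1050/((-2779/(-3458))) = ((3 + 6*4)*(-3) + 21)/3582 + 1050/((-2779/(-3458))) = ((3 + 24)*(-3) + 21)*(1/3582) + 1050/((-2779*(-1/3458))) = (27*(-3) + 21)*(1/3582) + 1050/(397/494) = (-81 + 21)*(1/3582) + 1050*(494/397) = -60*1/3582 + 518700/397 = -10/597 + 518700/397 = 309659930/237009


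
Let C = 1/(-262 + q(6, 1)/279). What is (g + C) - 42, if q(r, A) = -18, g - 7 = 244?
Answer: 1697885/8124 ≈ 209.00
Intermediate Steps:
g = 251 (g = 7 + 244 = 251)
C = -31/8124 (C = 1/(-262 - 18/279) = 1/(-262 - 18*1/279) = 1/(-262 - 2/31) = 1/(-8124/31) = -31/8124 ≈ -0.0038159)
(g + C) - 42 = (251 - 31/8124) - 42 = 2039093/8124 - 42 = 1697885/8124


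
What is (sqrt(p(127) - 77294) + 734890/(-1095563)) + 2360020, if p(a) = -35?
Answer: 2585549856370/1095563 + I*sqrt(77329) ≈ 2.36e+6 + 278.08*I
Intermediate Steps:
(sqrt(p(127) - 77294) + 734890/(-1095563)) + 2360020 = (sqrt(-35 - 77294) + 734890/(-1095563)) + 2360020 = (sqrt(-77329) + 734890*(-1/1095563)) + 2360020 = (I*sqrt(77329) - 734890/1095563) + 2360020 = (-734890/1095563 + I*sqrt(77329)) + 2360020 = 2585549856370/1095563 + I*sqrt(77329)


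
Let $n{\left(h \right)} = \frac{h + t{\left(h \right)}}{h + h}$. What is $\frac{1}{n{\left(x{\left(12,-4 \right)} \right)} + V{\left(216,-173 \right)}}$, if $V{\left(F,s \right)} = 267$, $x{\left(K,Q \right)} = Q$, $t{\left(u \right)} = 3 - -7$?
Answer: $\frac{4}{1065} \approx 0.0037559$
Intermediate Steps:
$t{\left(u \right)} = 10$ ($t{\left(u \right)} = 3 + 7 = 10$)
$n{\left(h \right)} = \frac{10 + h}{2 h}$ ($n{\left(h \right)} = \frac{h + 10}{h + h} = \frac{10 + h}{2 h}$)
$\frac{1}{n{\left(x{\left(12,-4 \right)} \right)} + V{\left(216,-173 \right)}} = \frac{1}{\frac{10 - 4}{2 \left(-4\right)} + 267} = \frac{1}{\frac{1}{2} \left(- \frac{1}{4}\right) 6 + 267} = \frac{1}{- \frac{3}{4} + 267} = \frac{1}{\frac{1065}{4}} = \frac{4}{1065}$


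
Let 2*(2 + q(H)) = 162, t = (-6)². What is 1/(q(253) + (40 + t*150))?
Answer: 1/5519 ≈ 0.00018119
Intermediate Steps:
t = 36
q(H) = 79 (q(H) = -2 + (½)*162 = -2 + 81 = 79)
1/(q(253) + (40 + t*150)) = 1/(79 + (40 + 36*150)) = 1/(79 + (40 + 5400)) = 1/(79 + 5440) = 1/5519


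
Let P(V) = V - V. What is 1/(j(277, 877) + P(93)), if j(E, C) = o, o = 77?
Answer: 1/77 ≈ 0.012987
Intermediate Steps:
j(E, C) = 77
P(V) = 0
1/(j(277, 877) + P(93)) = 1/(77 + 0) = 1/77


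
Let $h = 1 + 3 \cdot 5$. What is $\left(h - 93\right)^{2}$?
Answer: $5929$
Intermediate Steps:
$h = 16$ ($h = 1 + 15 = 16$)
$\left(h - 93\right)^{2} = \left(16 - 93\right)^{2} = \left(-77\right)^{2} = 5929$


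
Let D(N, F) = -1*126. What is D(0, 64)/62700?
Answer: -21/10450 ≈ -0.0020096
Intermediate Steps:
D(N, F) = -126
D(0, 64)/62700 = -126/62700 = -126*1/62700 = -21/10450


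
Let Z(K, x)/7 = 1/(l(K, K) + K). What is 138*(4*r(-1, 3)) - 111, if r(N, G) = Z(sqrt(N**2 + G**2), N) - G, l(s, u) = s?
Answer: -1767 + 966*sqrt(10)/5 ≈ -1156.0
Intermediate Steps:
Z(K, x) = 7/(2*K) (Z(K, x) = 7/(K + K) = 7/((2*K)) = 7*(1/(2*K)) = 7/(2*K))
r(N, G) = -G + 7/(2*sqrt(G**2 + N**2)) (r(N, G) = 7/(2*(sqrt(N**2 + G**2))) - G = 7/(2*(sqrt(G**2 + N**2))) - G = 7/(2*sqrt(G**2 + N**2)) - G = -G + 7/(2*sqrt(G**2 + N**2)))
138*(4*r(-1, 3)) - 111 = 138*(4*(-1*3 + 7/(2*sqrt(3**2 + (-1)**2)))) - 111 = 138*(4*(-3 + 7/(2*sqrt(9 + 1)))) - 111 = 138*(4*(-3 + 7/(2*sqrt(10)))) - 111 = 138*(4*(-3 + 7*(sqrt(10)/10)/2)) - 111 = 138*(4*(-3 + 7*sqrt(10)/20)) - 111 = 138*(-12 + 7*sqrt(10)/5) - 111 = (-1656 + 966*sqrt(10)/5) - 111 = -1767 + 966*sqrt(10)/5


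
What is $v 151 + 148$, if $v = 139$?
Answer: $21137$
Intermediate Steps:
$v 151 + 148 = 139 \cdot 151 + 148 = 20989 + 148 = 21137$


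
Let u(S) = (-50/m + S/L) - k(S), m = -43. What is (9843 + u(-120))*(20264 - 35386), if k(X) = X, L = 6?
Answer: -6466152078/43 ≈ -1.5038e+8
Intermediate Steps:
u(S) = 50/43 - 5*S/6 (u(S) = (-50/(-43) + S/6) - S = (-50*(-1/43) + S*(1/6)) - S = (50/43 + S/6) - S = 50/43 - 5*S/6)
(9843 + u(-120))*(20264 - 35386) = (9843 + (50/43 - 5/6*(-120)))*(20264 - 35386) = (9843 + (50/43 + 100))*(-15122) = (9843 + 4350/43)*(-15122) = (427599/43)*(-15122) = -6466152078/43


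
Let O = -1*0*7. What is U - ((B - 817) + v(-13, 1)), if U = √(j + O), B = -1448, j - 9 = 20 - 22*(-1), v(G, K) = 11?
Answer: 2254 + √51 ≈ 2261.1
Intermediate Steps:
j = 51 (j = 9 + (20 - 22*(-1)) = 9 + (20 + 22) = 9 + 42 = 51)
O = 0 (O = 0*7 = 0)
U = √51 (U = √(51 + 0) = √51 ≈ 7.1414)
U - ((B - 817) + v(-13, 1)) = √51 - ((-1448 - 817) + 11) = √51 - (-2265 + 11) = √51 - 1*(-2254) = √51 + 2254 = 2254 + √51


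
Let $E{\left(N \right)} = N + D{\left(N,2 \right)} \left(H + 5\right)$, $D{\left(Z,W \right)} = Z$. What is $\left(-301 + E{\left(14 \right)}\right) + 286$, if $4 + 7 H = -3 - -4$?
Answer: $63$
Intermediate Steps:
$H = - \frac{3}{7}$ ($H = - \frac{4}{7} + \frac{-3 - -4}{7} = - \frac{4}{7} + \frac{-3 + 4}{7} = - \frac{4}{7} + \frac{1}{7} \cdot 1 = - \frac{4}{7} + \frac{1}{7} = - \frac{3}{7} \approx -0.42857$)
$E{\left(N \right)} = \frac{39 N}{7}$ ($E{\left(N \right)} = N + N \left(- \frac{3}{7} + 5\right) = N + N \frac{32}{7} = N + \frac{32 N}{7} = \frac{39 N}{7}$)
$\left(-301 + E{\left(14 \right)}\right) + 286 = \left(-301 + \frac{39}{7} \cdot 14\right) + 286 = \left(-301 + 78\right) + 286 = -223 + 286 = 63$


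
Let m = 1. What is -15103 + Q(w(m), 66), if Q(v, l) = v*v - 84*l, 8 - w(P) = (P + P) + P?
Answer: -20622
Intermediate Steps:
w(P) = 8 - 3*P (w(P) = 8 - ((P + P) + P) = 8 - (2*P + P) = 8 - 3*P)
Q(v, l) = v**2 - 84*l
-15103 + Q(w(m), 66) = -15103 + ((8 - 3*1)**2 - 84*66) = -15103 + ((8 - 3)**2 - 5544) = -15103 + (5**2 - 5544) = -15103 + (25 - 5544) = -15103 - 5519 = -20622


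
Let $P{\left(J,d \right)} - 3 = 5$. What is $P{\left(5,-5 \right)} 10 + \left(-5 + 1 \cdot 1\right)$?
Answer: $76$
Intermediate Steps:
$P{\left(J,d \right)} = 8$ ($P{\left(J,d \right)} = 3 + 5 = 8$)
$P{\left(5,-5 \right)} 10 + \left(-5 + 1 \cdot 1\right) = 8 \cdot 10 + \left(-5 + 1 \cdot 1\right) = 80 + \left(-5 + 1\right) = 80 - 4 = 76$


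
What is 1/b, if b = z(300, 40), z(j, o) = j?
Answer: 1/300 ≈ 0.0033333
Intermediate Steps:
b = 300
1/b = 1/300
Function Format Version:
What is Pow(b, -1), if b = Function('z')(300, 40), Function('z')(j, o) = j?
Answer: Rational(1, 300) ≈ 0.0033333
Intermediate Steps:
b = 300
Pow(b, -1) = Pow(300, -1) = Rational(1, 300)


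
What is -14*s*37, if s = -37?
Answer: 19166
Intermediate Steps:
-14*s*37 = -14*(-37)*37 = 518*37 = 19166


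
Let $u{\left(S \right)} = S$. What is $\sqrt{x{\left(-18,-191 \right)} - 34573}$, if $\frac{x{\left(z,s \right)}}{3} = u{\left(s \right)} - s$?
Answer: $i \sqrt{34573} \approx 185.94 i$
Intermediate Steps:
$x{\left(z,s \right)} = 0$ ($x{\left(z,s \right)} = 3 \left(s - s\right) = 3 \cdot 0 = 0$)
$\sqrt{x{\left(-18,-191 \right)} - 34573} = \sqrt{0 - 34573} = \sqrt{-34573} = i \sqrt{34573}$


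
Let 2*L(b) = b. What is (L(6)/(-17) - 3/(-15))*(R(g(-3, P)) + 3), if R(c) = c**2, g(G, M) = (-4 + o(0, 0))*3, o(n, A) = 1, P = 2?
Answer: 168/85 ≈ 1.9765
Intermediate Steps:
g(G, M) = -9 (g(G, M) = (-4 + 1)*3 = -3*3 = -9)
L(b) = b/2
(L(6)/(-17) - 3/(-15))*(R(g(-3, P)) + 3) = (((1/2)*6)/(-17) - 3/(-15))*((-9)**2 + 3) = (3*(-1/17) - 3*(-1/15))*(81 + 3) = (-3/17 + 1/5)*84 = (2/85)*84 = 168/85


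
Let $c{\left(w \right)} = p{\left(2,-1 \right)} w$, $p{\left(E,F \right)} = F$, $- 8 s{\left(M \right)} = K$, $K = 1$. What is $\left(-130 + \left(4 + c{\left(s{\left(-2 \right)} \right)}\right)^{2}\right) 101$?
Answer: $- \frac{730331}{64} \approx -11411.0$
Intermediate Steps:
$s{\left(M \right)} = - \frac{1}{8}$ ($s{\left(M \right)} = \left(- \frac{1}{8}\right) 1 = - \frac{1}{8}$)
$c{\left(w \right)} = - w$
$\left(-130 + \left(4 + c{\left(s{\left(-2 \right)} \right)}\right)^{2}\right) 101 = \left(-130 + \left(4 - - \frac{1}{8}\right)^{2}\right) 101 = \left(-130 + \left(4 + \frac{1}{8}\right)^{2}\right) 101 = \left(-130 + \left(\frac{33}{8}\right)^{2}\right) 101 = \left(-130 + \frac{1089}{64}\right) 101 = \left(- \frac{7231}{64}\right) 101 = - \frac{730331}{64}$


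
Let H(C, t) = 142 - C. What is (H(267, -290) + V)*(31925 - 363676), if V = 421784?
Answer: -139885794909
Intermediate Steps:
(H(267, -290) + V)*(31925 - 363676) = ((142 - 1*267) + 421784)*(31925 - 363676) = ((142 - 267) + 421784)*(-331751) = (-125 + 421784)*(-331751) = 421659*(-331751) = -139885794909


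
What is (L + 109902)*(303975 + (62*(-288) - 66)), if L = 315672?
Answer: 121736719422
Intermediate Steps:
(L + 109902)*(303975 + (62*(-288) - 66)) = (315672 + 109902)*(303975 + (62*(-288) - 66)) = 425574*(303975 + (-17856 - 66)) = 425574*(303975 - 17922) = 425574*286053 = 121736719422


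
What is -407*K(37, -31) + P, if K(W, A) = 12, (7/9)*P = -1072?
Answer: -43836/7 ≈ -6262.3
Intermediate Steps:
P = -9648/7 (P = (9/7)*(-1072) = -9648/7 ≈ -1378.3)
-407*K(37, -31) + P = -407*12 - 9648/7 = -4884 - 9648/7 = -43836/7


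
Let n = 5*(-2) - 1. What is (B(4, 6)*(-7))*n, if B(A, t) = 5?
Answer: 385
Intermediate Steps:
n = -11 (n = -10 - 1 = -11)
(B(4, 6)*(-7))*n = (5*(-7))*(-11) = -35*(-11) = 385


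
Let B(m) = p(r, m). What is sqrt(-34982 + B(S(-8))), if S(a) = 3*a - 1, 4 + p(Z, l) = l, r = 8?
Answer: I*sqrt(35011) ≈ 187.11*I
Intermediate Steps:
p(Z, l) = -4 + l
S(a) = -1 + 3*a
B(m) = -4 + m
sqrt(-34982 + B(S(-8))) = sqrt(-34982 + (-4 + (-1 + 3*(-8)))) = sqrt(-34982 + (-4 + (-1 - 24))) = sqrt(-34982 + (-4 - 25)) = sqrt(-34982 - 29) = sqrt(-35011) = I*sqrt(35011)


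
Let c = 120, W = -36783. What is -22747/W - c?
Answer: -4391213/36783 ≈ -119.38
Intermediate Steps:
-22747/W - c = -22747/(-36783) - 1*120 = -22747*(-1/36783) - 120 = 22747/36783 - 120 = -4391213/36783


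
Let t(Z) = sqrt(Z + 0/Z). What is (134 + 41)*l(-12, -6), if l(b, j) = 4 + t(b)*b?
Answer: 700 - 4200*I*sqrt(3) ≈ 700.0 - 7274.6*I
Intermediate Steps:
t(Z) = sqrt(Z) (t(Z) = sqrt(Z + 0) = sqrt(Z))
l(b, j) = 4 + b**(3/2) (l(b, j) = 4 + sqrt(b)*b = 4 + b**(3/2))
(134 + 41)*l(-12, -6) = (134 + 41)*(4 + (-12)**(3/2)) = 175*(4 - 24*I*sqrt(3)) = 700 - 4200*I*sqrt(3)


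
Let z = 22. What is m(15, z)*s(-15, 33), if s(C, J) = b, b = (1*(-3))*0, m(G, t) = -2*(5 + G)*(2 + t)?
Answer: 0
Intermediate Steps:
m(G, t) = -2*(2 + t)*(5 + G)
b = 0 (b = -3*0 = 0)
s(C, J) = 0
m(15, z)*s(-15, 33) = (-20 - 10*22 - 4*15 - 2*15*22)*0 = (-20 - 220 - 60 - 660)*0 = -960*0 = 0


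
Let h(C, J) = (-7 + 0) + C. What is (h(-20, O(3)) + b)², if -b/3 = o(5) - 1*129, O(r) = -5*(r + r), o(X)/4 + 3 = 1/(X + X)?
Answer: 3896676/25 ≈ 1.5587e+5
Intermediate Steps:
o(X) = -12 + 2/X (o(X) = -12 + 4/(X + X) = -12 + 4/((2*X)) = -12 + 4*(1/(2*X)) = -12 + 2/X)
O(r) = -10*r
h(C, J) = -7 + C
b = 2109/5 (b = -3*((-12 + 2/5) - 1*129) = -3*((-12 + 2*(⅕)) - 129) = -3*((-12 + ⅖) - 129) = -3*(-58/5 - 129) = -3*(-703/5) = 2109/5 ≈ 421.80)
(h(-20, O(3)) + b)² = ((-7 - 20) + 2109/5)² = (-27 + 2109/5)² = (1974/5)² = 3896676/25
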